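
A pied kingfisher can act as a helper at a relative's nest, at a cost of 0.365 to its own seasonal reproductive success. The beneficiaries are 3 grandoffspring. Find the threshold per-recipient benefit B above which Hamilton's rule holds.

r to a grandoffspring = 1/4 (two parent–offspring links: r = (1/2)^2 = 1/4).
Hamilton's rule with n recipients of equal r: n·r·B > C, so B > C/(n·r) = 0.365/(3·0.25) = 0.4867.

0.4867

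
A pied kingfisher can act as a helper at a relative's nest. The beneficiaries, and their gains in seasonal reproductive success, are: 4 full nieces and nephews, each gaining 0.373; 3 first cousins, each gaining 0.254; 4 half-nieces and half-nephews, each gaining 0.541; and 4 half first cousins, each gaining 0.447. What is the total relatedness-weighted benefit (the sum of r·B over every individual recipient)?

r to a full niece or nephew = 0.25 (full aunt/uncle↔niece/nephew: two paths of length 3 through the shared grandparent pair: r = 2·(1/2)^3 = 1/4).
r to a first cousin = 0.125 (first cousins share one grandparent pair — two paths of length 4: r = 2·(1/2)^4 = 1/8).
r to a half-niece or half-nephew = 0.125 (half-aunt/uncle↔niece/nephew: one path of length 3: r = (1/2)^3 = 1/8).
r to a half first cousin = 0.0625 (half first cousins share one grandparent — one path of length 4: r = (1/2)^4 = 1/16).
Summing one r·B term per recipient: 4·0.25·0.373 + 3·0.125·0.254 + 4·0.125·0.541 + 4·0.0625·0.447 = 0.8505.

0.8505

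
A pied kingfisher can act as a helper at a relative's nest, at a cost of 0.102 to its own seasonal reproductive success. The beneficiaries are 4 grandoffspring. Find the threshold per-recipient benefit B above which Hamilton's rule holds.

0.102

r to a grandoffspring = 1/4 (two parent–offspring links: r = (1/2)^2 = 1/4).
Hamilton's rule with n recipients of equal r: n·r·B > C, so B > C/(n·r) = 0.102/(4·0.25) = 0.102.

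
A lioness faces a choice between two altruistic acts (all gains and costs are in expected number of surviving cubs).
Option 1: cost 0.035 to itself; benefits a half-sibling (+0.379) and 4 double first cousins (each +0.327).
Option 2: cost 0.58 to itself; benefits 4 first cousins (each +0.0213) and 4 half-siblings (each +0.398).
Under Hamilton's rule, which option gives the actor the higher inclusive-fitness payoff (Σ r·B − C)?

Option 1: r to a half-sibling = 0.25.
Option 1: r to a double first cousin = 0.25.
Option 1: Σ r·B − C = (1·0.25·0.379 + 4·0.25·0.327) − 0.035 = 0.38675.
Option 2: r to a first cousin = 0.125.
Option 2: r to a half-sibling = 0.25.
Option 2: Σ r·B − C = (4·0.125·0.0213 + 4·0.25·0.398) − 0.58 = -0.17135.
Option 1 has the higher net inclusive-fitness payoff.

Option 1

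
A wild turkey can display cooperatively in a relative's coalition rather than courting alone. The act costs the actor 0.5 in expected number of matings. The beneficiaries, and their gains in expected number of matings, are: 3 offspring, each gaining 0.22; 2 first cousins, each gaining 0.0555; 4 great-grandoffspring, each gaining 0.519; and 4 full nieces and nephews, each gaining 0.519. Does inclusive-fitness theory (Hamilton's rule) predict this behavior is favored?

Yes

Hamilton's rule: the trait is favored when the sum of r·B over every recipient exceeds the actor's cost C.
r to an offspring = 1/2 (one parent–offspring link: r = (1/2)^1 = 1/2).
r to a first cousin = 0.125 (first cousins share one grandparent pair — two paths of length 4: r = 2·(1/2)^4 = 1/8).
r to a great-grandoffspring = 0.125 (three parent–offspring links: r = (1/2)^3 = 1/8).
r to a full niece or nephew = 1/4 (full aunt/uncle↔niece/nephew: two paths of length 3 through the shared grandparent pair: r = 2·(1/2)^3 = 1/4).
Summing one r·B term per recipient: 3·0.5·0.22 + 2·0.125·0.0555 + 4·0.125·0.519 + 4·0.25·0.519 = 1.122375.
1.122375 > 0.5: the indirect benefit exceeds the cost.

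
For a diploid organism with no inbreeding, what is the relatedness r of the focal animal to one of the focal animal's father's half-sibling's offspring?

0.0625

Each parent–offspring link contributes a factor of 1/2, and independent paths through distinct common ancestors add.
Half first cousins share one grandparent — one path of length 4: r = (1/2)^4 = 1/16.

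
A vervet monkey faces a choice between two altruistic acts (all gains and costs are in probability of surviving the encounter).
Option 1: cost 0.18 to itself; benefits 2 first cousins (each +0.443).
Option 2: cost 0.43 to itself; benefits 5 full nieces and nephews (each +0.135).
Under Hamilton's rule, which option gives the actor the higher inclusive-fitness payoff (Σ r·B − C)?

Option 1: r to a first cousin = 0.125.
Option 1: Σ r·B − C = (2·0.125·0.443) − 0.18 = -0.06925.
Option 2: r to a full niece or nephew = 0.25.
Option 2: Σ r·B − C = (5·0.25·0.135) − 0.43 = -0.26125.
Option 1 has the higher net inclusive-fitness payoff.

Option 1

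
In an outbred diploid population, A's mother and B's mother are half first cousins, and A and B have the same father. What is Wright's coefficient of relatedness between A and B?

0.265625

Independent pedigree routes through distinct common ancestors add.
A and B are related in two ways: half second cousins through their mothers (r = 1/64) and half-sibs through their shared father (r = 1/4).
r = 1/64 + 1/4 = 0.265625.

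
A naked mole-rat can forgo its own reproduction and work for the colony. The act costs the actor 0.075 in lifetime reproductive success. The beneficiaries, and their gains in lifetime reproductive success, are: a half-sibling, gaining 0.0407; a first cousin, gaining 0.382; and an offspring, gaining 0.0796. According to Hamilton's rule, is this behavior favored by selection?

Hamilton's rule: the trait is favored when the sum of r·B over every recipient exceeds the actor's cost C.
r to a half-sibling = 0.25 (half-sibs share one parent — one path of length 2: r = (1/2)^2 = 1/4).
r to a first cousin = 0.125 (first cousins share one grandparent pair — two paths of length 4: r = 2·(1/2)^4 = 1/8).
r to an offspring = 0.5 (one parent–offspring link: r = (1/2)^1 = 1/2).
Summing one r·B term per recipient: 1·0.25·0.0407 + 1·0.125·0.382 + 1·0.5·0.0796 = 0.097725.
0.097725 > 0.075: the indirect benefit exceeds the cost.

Yes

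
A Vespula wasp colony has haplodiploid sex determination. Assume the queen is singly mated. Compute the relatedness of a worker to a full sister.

0.75

Haplodiploid full sisters inherit their father's entire haploid genome identically (contributing 1/2) and on average half of their mother's contribution (1/2 · 1/2 = 1/4); r = 1/2 + 1/4 = 3/4.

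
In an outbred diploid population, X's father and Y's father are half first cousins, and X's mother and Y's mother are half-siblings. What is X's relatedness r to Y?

0.078125

Independent pedigree routes through distinct common ancestors add.
X and Y are related in two ways: half second cousins through their fathers (r = 1/64) and half first cousins through their mothers (r = 1/16).
r = 1/64 + 1/16 = 0.078125.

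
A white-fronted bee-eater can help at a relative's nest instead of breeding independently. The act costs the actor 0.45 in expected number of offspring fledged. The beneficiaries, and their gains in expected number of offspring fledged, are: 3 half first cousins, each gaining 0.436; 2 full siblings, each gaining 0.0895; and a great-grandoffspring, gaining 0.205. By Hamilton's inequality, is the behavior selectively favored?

Hamilton's rule: the trait is favored when the sum of r·B over every recipient exceeds the actor's cost C.
r to a half first cousin = 1/16 (half first cousins share one grandparent — one path of length 4: r = (1/2)^4 = 1/16).
r to a full sibling = 0.5 (full sibs share both parents — two paths of length 2: r = 2·(1/2)^2 = 1/2).
r to a great-grandoffspring = 0.125 (three parent–offspring links: r = (1/2)^3 = 1/8).
Summing one r·B term per recipient: 3·0.0625·0.436 + 2·0.5·0.0895 + 1·0.125·0.205 = 0.196875.
0.196875 < 0.45: the indirect benefit is less than the cost.

No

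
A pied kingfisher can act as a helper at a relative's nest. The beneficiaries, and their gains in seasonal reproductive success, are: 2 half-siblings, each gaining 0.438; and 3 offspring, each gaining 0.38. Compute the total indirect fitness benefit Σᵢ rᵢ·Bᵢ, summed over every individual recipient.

r to a half-sibling = 1/4 (half-sibs share one parent — one path of length 2: r = (1/2)^2 = 1/4).
r to an offspring = 0.5 (one parent–offspring link: r = (1/2)^1 = 1/2).
Summing one r·B term per recipient: 2·0.25·0.438 + 3·0.5·0.38 = 0.789.

0.789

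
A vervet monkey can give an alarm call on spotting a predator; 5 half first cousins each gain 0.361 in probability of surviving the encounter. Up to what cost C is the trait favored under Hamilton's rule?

0.1128125

r to a half first cousin = 0.0625 (half first cousins share one grandparent — one path of length 4: r = (1/2)^4 = 1/16).
Hamilton's rule: n·r·B > C, so the trait is favored while C < n·r·B = 5·0.0625·0.361 = 0.1128125.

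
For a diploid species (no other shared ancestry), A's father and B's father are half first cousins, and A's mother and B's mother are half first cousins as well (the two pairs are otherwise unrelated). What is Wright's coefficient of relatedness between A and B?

With two independent routes of shared ancestry, r is the sum of the two contributions.
A and B are related in two ways: half second cousins through their fathers (r = 1/64) and half second cousins through their mothers (r = 1/64).
r = 1/64 + 1/64 = 1/32 = 0.03125.

0.03125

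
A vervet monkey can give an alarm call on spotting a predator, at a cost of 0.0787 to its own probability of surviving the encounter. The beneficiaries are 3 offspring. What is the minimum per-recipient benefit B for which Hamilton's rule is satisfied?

0.0525

r to an offspring = 0.5 (one parent–offspring link: r = (1/2)^1 = 1/2).
Hamilton's rule with n recipients of equal r: n·r·B > C, so B > C/(n·r) = 0.0787/(3·0.5) = 0.0525.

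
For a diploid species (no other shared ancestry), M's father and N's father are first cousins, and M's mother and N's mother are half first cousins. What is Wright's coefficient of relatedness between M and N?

0.046875

Relatedness sums over independent paths through distinct common ancestors.
M and N are related in two ways: second cousins through their fathers (r = 1/32) and half second cousins through their mothers (r = 1/64).
r = 1/32 + 1/64 = 3/64 = 0.046875.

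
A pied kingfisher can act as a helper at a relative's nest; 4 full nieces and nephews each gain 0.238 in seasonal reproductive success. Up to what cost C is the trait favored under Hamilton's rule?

0.238

r to a full niece or nephew = 0.25 (full aunt/uncle↔niece/nephew: two paths of length 3 through the shared grandparent pair: r = 2·(1/2)^3 = 1/4).
Hamilton's rule: n·r·B > C, so the trait is favored while C < n·r·B = 4·0.25·0.238 = 0.238.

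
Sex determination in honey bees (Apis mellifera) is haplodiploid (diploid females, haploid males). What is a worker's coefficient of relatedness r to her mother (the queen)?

0.5

One meiotic link between diploid queen and diploid daughter: r = 1/2.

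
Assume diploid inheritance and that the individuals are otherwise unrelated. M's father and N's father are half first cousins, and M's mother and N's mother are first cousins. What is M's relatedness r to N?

0.046875

Relatedness sums over independent paths through distinct common ancestors.
M and N are related in two ways: half second cousins through their fathers (r = 1/64) and second cousins through their mothers (r = 1/32).
r = 1/64 + 1/32 = 3/64 = 0.046875.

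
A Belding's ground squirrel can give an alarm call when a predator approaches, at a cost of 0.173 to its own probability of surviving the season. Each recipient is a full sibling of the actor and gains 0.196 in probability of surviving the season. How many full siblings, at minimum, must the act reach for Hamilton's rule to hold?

r to a full sibling = 0.5 (full sibs share both parents — two paths of length 2: r = 2·(1/2)^2 = 1/2).
Hamilton's rule: n·r·B > C  ⇒  n > C/(r·B) = 0.173/(0.5·0.196) = 1.765.
The smallest integer exceeding 1.765 is 2.

2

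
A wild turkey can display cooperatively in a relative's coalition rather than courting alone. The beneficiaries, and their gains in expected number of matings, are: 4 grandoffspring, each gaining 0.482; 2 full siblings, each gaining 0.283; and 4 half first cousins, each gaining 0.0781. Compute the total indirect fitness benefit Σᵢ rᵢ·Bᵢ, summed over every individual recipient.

r to a grandoffspring = 1/4 (two parent–offspring links: r = (1/2)^2 = 1/4).
r to a full sibling = 0.5 (full sibs share both parents — two paths of length 2: r = 2·(1/2)^2 = 1/2).
r to a half first cousin = 1/16 (half first cousins share one grandparent — one path of length 4: r = (1/2)^4 = 1/16).
Summing one r·B term per recipient: 4·0.25·0.482 + 2·0.5·0.283 + 4·0.0625·0.0781 = 0.784525.

0.784525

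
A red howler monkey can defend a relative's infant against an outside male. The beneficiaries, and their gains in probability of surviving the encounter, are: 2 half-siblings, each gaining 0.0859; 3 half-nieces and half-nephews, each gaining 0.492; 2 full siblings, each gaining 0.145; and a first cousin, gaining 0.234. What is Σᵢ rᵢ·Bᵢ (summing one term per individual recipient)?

0.4017

r to a half-sibling = 0.25 (half-sibs share one parent — one path of length 2: r = (1/2)^2 = 1/4).
r to a half-niece or half-nephew = 0.125 (half-aunt/uncle↔niece/nephew: one path of length 3: r = (1/2)^3 = 1/8).
r to a full sibling = 0.5 (full sibs share both parents — two paths of length 2: r = 2·(1/2)^2 = 1/2).
r to a first cousin = 0.125 (first cousins share one grandparent pair — two paths of length 4: r = 2·(1/2)^4 = 1/8).
Summing one r·B term per recipient: 2·0.25·0.0859 + 3·0.125·0.492 + 2·0.5·0.145 + 1·0.125·0.234 = 0.4017.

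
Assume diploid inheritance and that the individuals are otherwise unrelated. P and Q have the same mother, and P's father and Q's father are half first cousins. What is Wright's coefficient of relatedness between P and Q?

With two independent routes of shared ancestry, r is the sum of the two contributions.
P and Q are related in two ways: half-sibs through their shared mother (r = 1/4) and half second cousins through their fathers (r = 1/64).
r = 1/4 + 1/64 = 17/64 = 0.265625.

0.265625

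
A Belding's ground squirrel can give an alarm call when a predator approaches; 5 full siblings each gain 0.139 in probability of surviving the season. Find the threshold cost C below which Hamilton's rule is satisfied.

r to a full sibling = 0.5 (full sibs share both parents — two paths of length 2: r = 2·(1/2)^2 = 1/2).
Hamilton's rule: n·r·B > C, so the trait is favored while C < n·r·B = 5·0.5·0.139 = 0.3475.

0.3475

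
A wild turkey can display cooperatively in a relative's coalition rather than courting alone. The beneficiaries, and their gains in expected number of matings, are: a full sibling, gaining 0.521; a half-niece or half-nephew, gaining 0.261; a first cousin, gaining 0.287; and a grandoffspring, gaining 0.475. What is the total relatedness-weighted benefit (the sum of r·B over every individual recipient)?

r to a full sibling = 0.5 (full sibs share both parents — two paths of length 2: r = 2·(1/2)^2 = 1/2).
r to a half-niece or half-nephew = 1/8 (half-aunt/uncle↔niece/nephew: one path of length 3: r = (1/2)^3 = 1/8).
r to a first cousin = 0.125 (first cousins share one grandparent pair — two paths of length 4: r = 2·(1/2)^4 = 1/8).
r to a grandoffspring = 0.25 (two parent–offspring links: r = (1/2)^2 = 1/4).
Summing one r·B term per recipient: 1·0.5·0.521 + 1·0.125·0.261 + 1·0.125·0.287 + 1·0.25·0.475 = 0.44775.

0.44775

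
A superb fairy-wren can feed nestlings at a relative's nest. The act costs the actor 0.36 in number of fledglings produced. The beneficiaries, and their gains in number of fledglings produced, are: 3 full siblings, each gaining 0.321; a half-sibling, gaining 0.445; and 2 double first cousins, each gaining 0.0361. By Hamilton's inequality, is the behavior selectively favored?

Hamilton's rule: the trait is favored when the sum of r·B over every recipient exceeds the actor's cost C.
r to a full sibling = 0.5 (full sibs share both parents — two paths of length 2: r = 2·(1/2)^2 = 1/2).
r to a half-sibling = 0.25 (half-sibs share one parent — one path of length 2: r = (1/2)^2 = 1/4).
r to a double first cousin = 1/4 (double first cousins share both grandparent pairs — four paths of length 4: r = 4·(1/2)^4 = 1/4).
Summing one r·B term per recipient: 3·0.5·0.321 + 1·0.25·0.445 + 2·0.25·0.0361 = 0.6108.
0.6108 > 0.36: the indirect benefit exceeds the cost.

Yes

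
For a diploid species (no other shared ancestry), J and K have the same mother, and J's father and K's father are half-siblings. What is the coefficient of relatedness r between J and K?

With two independent routes of shared ancestry, r is the sum of the two contributions.
J and K are related in two ways: half-sibs through their shared mother (r = 1/4) and half first cousins through their fathers (r = 1/16).
r = 1/4 + 1/16 = 0.3125.

0.3125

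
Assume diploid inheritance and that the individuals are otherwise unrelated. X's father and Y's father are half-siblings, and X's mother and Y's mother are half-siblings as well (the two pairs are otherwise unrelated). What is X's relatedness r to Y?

Relatedness sums over independent paths through distinct common ancestors.
X and Y are related in two ways: half first cousins through their fathers (r = 1/16) and half first cousins through their mothers (r = 1/16).
r = 1/16 + 1/16 = 1/8 = 0.125.

0.125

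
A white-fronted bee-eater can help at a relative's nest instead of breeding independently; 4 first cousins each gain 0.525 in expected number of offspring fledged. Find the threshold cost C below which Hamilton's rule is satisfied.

r to a first cousin = 1/8 (first cousins share one grandparent pair — two paths of length 4: r = 2·(1/2)^4 = 1/8).
Hamilton's rule: n·r·B > C, so the trait is favored while C < n·r·B = 4·0.125·0.525 = 0.2625.

0.2625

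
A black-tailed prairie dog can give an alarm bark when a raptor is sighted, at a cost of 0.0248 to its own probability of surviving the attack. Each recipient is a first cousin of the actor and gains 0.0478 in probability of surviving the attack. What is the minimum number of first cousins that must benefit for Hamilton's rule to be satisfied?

5

r to a first cousin = 1/8 (first cousins share one grandparent pair — two paths of length 4: r = 2·(1/2)^4 = 1/8).
Hamilton's rule: n·r·B > C  ⇒  n > C/(r·B) = 0.0248/(0.125·0.0478) = 4.151.
The smallest integer exceeding 4.151 is 5.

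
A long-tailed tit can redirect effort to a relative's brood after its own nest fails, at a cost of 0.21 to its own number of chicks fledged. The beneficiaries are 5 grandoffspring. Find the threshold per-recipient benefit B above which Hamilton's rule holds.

0.168

r to a grandoffspring = 1/4 (two parent–offspring links: r = (1/2)^2 = 1/4).
Hamilton's rule with n recipients of equal r: n·r·B > C, so B > C/(n·r) = 0.21/(5·0.25) = 0.168.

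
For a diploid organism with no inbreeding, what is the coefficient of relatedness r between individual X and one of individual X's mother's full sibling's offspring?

Each parent–offspring link contributes a factor of 1/2, and independent paths through distinct common ancestors add.
First cousins share one grandparent pair — two paths of length 4: r = 2·(1/2)^4 = 1/8.

0.125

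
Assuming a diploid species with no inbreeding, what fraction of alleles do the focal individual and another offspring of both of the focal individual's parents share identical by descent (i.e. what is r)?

Each parent–offspring link contributes a factor of 1/2, and independent paths through distinct common ancestors add.
Full sibs share both parents — two paths of length 2: r = 2·(1/2)^2 = 1/2.

0.5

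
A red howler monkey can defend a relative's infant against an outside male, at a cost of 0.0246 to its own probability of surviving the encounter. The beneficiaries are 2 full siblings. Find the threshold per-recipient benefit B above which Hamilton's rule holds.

r to a full sibling = 1/2 (full sibs share both parents — two paths of length 2: r = 2·(1/2)^2 = 1/2).
Hamilton's rule with n recipients of equal r: n·r·B > C, so B > C/(n·r) = 0.0246/(2·0.5) = 0.0246.

0.0246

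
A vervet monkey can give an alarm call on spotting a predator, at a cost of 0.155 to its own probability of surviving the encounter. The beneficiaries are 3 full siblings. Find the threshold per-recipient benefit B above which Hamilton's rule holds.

r to a full sibling = 1/2 (full sibs share both parents — two paths of length 2: r = 2·(1/2)^2 = 1/2).
Hamilton's rule with n recipients of equal r: n·r·B > C, so B > C/(n·r) = 0.155/(3·0.5) = 0.1033.

0.1033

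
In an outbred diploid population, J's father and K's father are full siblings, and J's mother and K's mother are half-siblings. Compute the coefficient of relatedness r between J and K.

Relatedness sums over independent paths through distinct common ancestors.
J and K are related in two ways: first cousins through their fathers (r = 1/8) and half first cousins through their mothers (r = 1/16).
r = 1/8 + 1/16 = 3/16 = 0.1875.

0.1875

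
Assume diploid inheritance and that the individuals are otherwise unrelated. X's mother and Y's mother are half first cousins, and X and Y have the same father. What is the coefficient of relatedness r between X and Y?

0.265625

Relatedness sums over independent paths through distinct common ancestors.
X and Y are related in two ways: half second cousins through their mothers (r = 1/64) and half-sibs through their shared father (r = 1/4).
r = 1/64 + 1/4 = 17/64 = 0.265625.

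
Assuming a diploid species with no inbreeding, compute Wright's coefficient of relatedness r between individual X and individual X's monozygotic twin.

1

Each parent–offspring link contributes a factor of 1/2, and independent paths through distinct common ancestors add.
Monozygotic twins share every allele identical by descent: r = 1.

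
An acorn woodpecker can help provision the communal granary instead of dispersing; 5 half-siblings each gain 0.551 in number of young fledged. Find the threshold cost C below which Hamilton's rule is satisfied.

0.68875

r to a half-sibling = 1/4 (half-sibs share one parent — one path of length 2: r = (1/2)^2 = 1/4).
Hamilton's rule: n·r·B > C, so the trait is favored while C < n·r·B = 5·0.25·0.551 = 0.68875.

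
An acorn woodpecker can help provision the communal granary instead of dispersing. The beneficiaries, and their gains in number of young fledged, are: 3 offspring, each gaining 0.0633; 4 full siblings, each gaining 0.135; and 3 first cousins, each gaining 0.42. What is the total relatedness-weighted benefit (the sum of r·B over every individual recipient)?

0.52245

r to an offspring = 1/2 (one parent–offspring link: r = (1/2)^1 = 1/2).
r to a full sibling = 0.5 (full sibs share both parents — two paths of length 2: r = 2·(1/2)^2 = 1/2).
r to a first cousin = 1/8 (first cousins share one grandparent pair — two paths of length 4: r = 2·(1/2)^4 = 1/8).
Summing one r·B term per recipient: 3·0.5·0.0633 + 4·0.5·0.135 + 3·0.125·0.42 = 0.52245.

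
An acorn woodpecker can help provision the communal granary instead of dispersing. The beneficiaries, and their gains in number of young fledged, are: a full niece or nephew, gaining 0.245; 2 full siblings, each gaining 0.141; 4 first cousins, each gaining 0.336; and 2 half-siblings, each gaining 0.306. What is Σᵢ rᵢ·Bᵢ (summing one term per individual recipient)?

r to a full niece or nephew = 0.25 (full aunt/uncle↔niece/nephew: two paths of length 3 through the shared grandparent pair: r = 2·(1/2)^3 = 1/4).
r to a full sibling = 0.5 (full sibs share both parents — two paths of length 2: r = 2·(1/2)^2 = 1/2).
r to a first cousin = 1/8 (first cousins share one grandparent pair — two paths of length 4: r = 2·(1/2)^4 = 1/8).
r to a half-sibling = 0.25 (half-sibs share one parent — one path of length 2: r = (1/2)^2 = 1/4).
Summing one r·B term per recipient: 1·0.25·0.245 + 2·0.5·0.141 + 4·0.125·0.336 + 2·0.25·0.306 = 0.52325.

0.52325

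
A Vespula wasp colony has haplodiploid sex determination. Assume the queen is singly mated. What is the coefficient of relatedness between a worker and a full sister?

0.75

Haplodiploid full sisters inherit their father's entire haploid genome identically (contributing 1/2) and on average half of their mother's contribution (1/2 · 1/2 = 1/4); r = 1/2 + 1/4 = 3/4.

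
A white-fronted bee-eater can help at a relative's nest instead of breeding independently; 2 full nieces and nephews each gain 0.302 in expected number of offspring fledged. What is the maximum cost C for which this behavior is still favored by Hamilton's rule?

r to a full niece or nephew = 0.25 (full aunt/uncle↔niece/nephew: two paths of length 3 through the shared grandparent pair: r = 2·(1/2)^3 = 1/4).
Hamilton's rule: n·r·B > C, so the trait is favored while C < n·r·B = 2·0.25·0.302 = 0.151.

0.151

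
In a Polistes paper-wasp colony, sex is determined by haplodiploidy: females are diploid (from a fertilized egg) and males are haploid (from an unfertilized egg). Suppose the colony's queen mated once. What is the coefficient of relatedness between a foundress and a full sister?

0.75

Haplodiploid full sisters inherit their father's entire haploid genome identically (contributing 1/2) and on average half of their mother's contribution (1/2 · 1/2 = 1/4); r = 1/2 + 1/4 = 3/4.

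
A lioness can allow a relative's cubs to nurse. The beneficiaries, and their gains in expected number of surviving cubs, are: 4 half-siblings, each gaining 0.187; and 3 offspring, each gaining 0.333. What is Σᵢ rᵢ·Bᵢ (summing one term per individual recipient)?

0.6865

r to a half-sibling = 1/4 (half-sibs share one parent — one path of length 2: r = (1/2)^2 = 1/4).
r to an offspring = 0.5 (one parent–offspring link: r = (1/2)^1 = 1/2).
Summing one r·B term per recipient: 4·0.25·0.187 + 3·0.5·0.333 = 0.6865.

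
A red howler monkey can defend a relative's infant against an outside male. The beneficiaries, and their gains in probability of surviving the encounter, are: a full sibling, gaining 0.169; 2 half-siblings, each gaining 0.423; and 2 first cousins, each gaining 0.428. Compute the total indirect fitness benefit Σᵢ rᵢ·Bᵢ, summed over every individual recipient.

0.403

r to a full sibling = 1/2 (full sibs share both parents — two paths of length 2: r = 2·(1/2)^2 = 1/2).
r to a half-sibling = 1/4 (half-sibs share one parent — one path of length 2: r = (1/2)^2 = 1/4).
r to a first cousin = 0.125 (first cousins share one grandparent pair — two paths of length 4: r = 2·(1/2)^4 = 1/8).
Summing one r·B term per recipient: 1·0.5·0.169 + 2·0.25·0.423 + 2·0.125·0.428 = 0.403.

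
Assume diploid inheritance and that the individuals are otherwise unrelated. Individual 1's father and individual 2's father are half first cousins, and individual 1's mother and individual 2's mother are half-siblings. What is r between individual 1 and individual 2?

With two independent routes of shared ancestry, r is the sum of the two contributions.
Individual 1 and individual 2 are related in two ways: half second cousins through their fathers (r = 1/64) and half first cousins through their mothers (r = 1/16).
r = 1/64 + 1/16 = 0.078125.

0.078125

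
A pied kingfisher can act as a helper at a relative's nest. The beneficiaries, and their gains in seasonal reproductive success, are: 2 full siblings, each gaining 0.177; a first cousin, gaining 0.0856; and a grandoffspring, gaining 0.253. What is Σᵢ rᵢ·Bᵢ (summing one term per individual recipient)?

r to a full sibling = 1/2 (full sibs share both parents — two paths of length 2: r = 2·(1/2)^2 = 1/2).
r to a first cousin = 1/8 (first cousins share one grandparent pair — two paths of length 4: r = 2·(1/2)^4 = 1/8).
r to a grandoffspring = 0.25 (two parent–offspring links: r = (1/2)^2 = 1/4).
Summing one r·B term per recipient: 2·0.5·0.177 + 1·0.125·0.0856 + 1·0.25·0.253 = 0.25095.

0.25095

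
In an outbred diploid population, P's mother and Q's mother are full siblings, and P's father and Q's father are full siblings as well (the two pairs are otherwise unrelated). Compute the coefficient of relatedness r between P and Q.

0.25

Independent pedigree routes through distinct common ancestors add.
P and Q are related in two ways: first cousins through their mothers (r = 1/8) and first cousins through their fathers (r = 1/8) — i.e. double first cousins.
r = 1/8 + 1/8 = 1/4 = 0.25.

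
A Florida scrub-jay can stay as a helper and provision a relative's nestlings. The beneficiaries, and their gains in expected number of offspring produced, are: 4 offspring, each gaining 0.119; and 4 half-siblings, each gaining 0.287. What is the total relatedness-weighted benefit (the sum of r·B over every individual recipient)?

r to an offspring = 0.5 (one parent–offspring link: r = (1/2)^1 = 1/2).
r to a half-sibling = 1/4 (half-sibs share one parent — one path of length 2: r = (1/2)^2 = 1/4).
Summing one r·B term per recipient: 4·0.5·0.119 + 4·0.25·0.287 = 0.525.

0.525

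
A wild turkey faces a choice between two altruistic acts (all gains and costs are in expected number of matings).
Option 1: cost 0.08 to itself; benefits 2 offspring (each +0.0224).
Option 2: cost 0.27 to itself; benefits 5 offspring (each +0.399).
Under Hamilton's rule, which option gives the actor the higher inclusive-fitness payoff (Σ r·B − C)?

Option 1: r to an offspring = 0.5.
Option 1: Σ r·B − C = (2·0.5·0.0224) − 0.08 = -0.0576.
Option 2: r to an offspring = 0.5.
Option 2: Σ r·B − C = (5·0.5·0.399) − 0.27 = 0.7275.
Option 2 has the higher net inclusive-fitness payoff.

Option 2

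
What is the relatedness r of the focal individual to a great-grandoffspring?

Three parent–offspring links: r = (1/2)^3 = 1/8.

0.125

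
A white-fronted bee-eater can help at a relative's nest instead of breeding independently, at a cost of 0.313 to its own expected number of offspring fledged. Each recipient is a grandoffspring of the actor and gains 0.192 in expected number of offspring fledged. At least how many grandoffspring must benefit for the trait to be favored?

r to a grandoffspring = 1/4 (two parent–offspring links: r = (1/2)^2 = 1/4).
Hamilton's rule: n·r·B > C  ⇒  n > C/(r·B) = 0.313/(0.25·0.192) = 6.521.
The smallest integer exceeding 6.521 is 7.

7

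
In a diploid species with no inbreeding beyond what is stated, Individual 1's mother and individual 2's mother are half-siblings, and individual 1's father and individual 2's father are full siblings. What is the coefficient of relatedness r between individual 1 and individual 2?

0.1875

Relatedness sums over independent paths through distinct common ancestors.
Individual 1 and individual 2 are related in two ways: half first cousins through their mothers (r = 1/16) and first cousins through their fathers (r = 1/8).
r = 1/16 + 1/8 = 3/16 = 0.1875.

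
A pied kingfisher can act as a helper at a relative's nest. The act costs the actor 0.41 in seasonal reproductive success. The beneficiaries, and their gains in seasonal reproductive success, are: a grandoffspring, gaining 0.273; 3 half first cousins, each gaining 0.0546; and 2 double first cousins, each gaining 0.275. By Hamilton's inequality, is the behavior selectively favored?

No

Hamilton's rule: the trait is favored when the sum of r·B over every recipient exceeds the actor's cost C.
r to a grandoffspring = 1/4 (two parent–offspring links: r = (1/2)^2 = 1/4).
r to a half first cousin = 1/16 (half first cousins share one grandparent — one path of length 4: r = (1/2)^4 = 1/16).
r to a double first cousin = 0.25 (double first cousins share both grandparent pairs — four paths of length 4: r = 4·(1/2)^4 = 1/4).
Summing one r·B term per recipient: 1·0.25·0.273 + 3·0.0625·0.0546 + 2·0.25·0.275 = 0.2159875.
0.2159875 < 0.41: the indirect benefit is less than the cost.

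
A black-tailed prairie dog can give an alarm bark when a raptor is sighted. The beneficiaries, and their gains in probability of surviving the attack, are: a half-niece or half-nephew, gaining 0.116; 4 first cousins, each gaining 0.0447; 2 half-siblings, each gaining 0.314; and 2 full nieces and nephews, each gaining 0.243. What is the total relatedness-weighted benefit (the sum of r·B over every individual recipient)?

r to a half-niece or half-nephew = 1/8 (half-aunt/uncle↔niece/nephew: one path of length 3: r = (1/2)^3 = 1/8).
r to a first cousin = 1/8 (first cousins share one grandparent pair — two paths of length 4: r = 2·(1/2)^4 = 1/8).
r to a half-sibling = 1/4 (half-sibs share one parent — one path of length 2: r = (1/2)^2 = 1/4).
r to a full niece or nephew = 0.25 (full aunt/uncle↔niece/nephew: two paths of length 3 through the shared grandparent pair: r = 2·(1/2)^3 = 1/4).
Summing one r·B term per recipient: 1·0.125·0.116 + 4·0.125·0.0447 + 2·0.25·0.314 + 2·0.25·0.243 = 0.31535.

0.31535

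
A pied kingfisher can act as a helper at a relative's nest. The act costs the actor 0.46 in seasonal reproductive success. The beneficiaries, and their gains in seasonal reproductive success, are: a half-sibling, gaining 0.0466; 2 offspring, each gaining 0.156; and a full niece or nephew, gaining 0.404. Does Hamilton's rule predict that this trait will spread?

No

Hamilton's rule: the trait is favored when the sum of r·B over every recipient exceeds the actor's cost C.
r to a half-sibling = 1/4 (half-sibs share one parent — one path of length 2: r = (1/2)^2 = 1/4).
r to an offspring = 1/2 (one parent–offspring link: r = (1/2)^1 = 1/2).
r to a full niece or nephew = 0.25 (full aunt/uncle↔niece/nephew: two paths of length 3 through the shared grandparent pair: r = 2·(1/2)^3 = 1/4).
Summing one r·B term per recipient: 1·0.25·0.0466 + 2·0.5·0.156 + 1·0.25·0.404 = 0.26865.
0.26865 < 0.46: the indirect benefit is less than the cost.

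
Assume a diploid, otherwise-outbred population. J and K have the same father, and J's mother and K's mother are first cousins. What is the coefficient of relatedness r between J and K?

Relatedness sums over independent paths through distinct common ancestors.
J and K are related in two ways: half-sibs through their shared father (r = 1/4) and second cousins through their mothers (r = 1/32).
r = 1/4 + 1/32 = 0.28125.

0.28125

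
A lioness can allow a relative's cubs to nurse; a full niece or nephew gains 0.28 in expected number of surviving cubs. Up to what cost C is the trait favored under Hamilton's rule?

r to a full niece or nephew = 1/4 (full aunt/uncle↔niece/nephew: two paths of length 3 through the shared grandparent pair: r = 2·(1/2)^3 = 1/4).
Hamilton's rule: n·r·B > C, so the trait is favored while C < n·r·B = 1·0.25·0.28 = 0.07.

0.07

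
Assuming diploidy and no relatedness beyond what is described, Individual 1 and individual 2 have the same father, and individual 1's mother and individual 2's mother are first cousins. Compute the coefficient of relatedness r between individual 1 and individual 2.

Wright's path rule: contributions from independent ancestry routes add.
Individual 1 and individual 2 are related in two ways: half-sibs through their shared father (r = 1/4) and second cousins through their mothers (r = 1/32).
r = 1/4 + 1/32 = 0.28125.

0.28125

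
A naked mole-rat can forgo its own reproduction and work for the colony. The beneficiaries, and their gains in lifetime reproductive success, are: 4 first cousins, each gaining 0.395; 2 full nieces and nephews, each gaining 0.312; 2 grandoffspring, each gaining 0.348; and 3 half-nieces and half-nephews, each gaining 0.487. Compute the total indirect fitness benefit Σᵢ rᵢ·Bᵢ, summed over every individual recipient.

0.710125

r to a first cousin = 1/8 (first cousins share one grandparent pair — two paths of length 4: r = 2·(1/2)^4 = 1/8).
r to a full niece or nephew = 0.25 (full aunt/uncle↔niece/nephew: two paths of length 3 through the shared grandparent pair: r = 2·(1/2)^3 = 1/4).
r to a grandoffspring = 0.25 (two parent–offspring links: r = (1/2)^2 = 1/4).
r to a half-niece or half-nephew = 0.125 (half-aunt/uncle↔niece/nephew: one path of length 3: r = (1/2)^3 = 1/8).
Summing one r·B term per recipient: 4·0.125·0.395 + 2·0.25·0.312 + 2·0.25·0.348 + 3·0.125·0.487 = 0.710125.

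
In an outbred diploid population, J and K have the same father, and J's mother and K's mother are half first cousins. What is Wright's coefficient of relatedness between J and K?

Wright's path rule: contributions from independent ancestry routes add.
J and K are related in two ways: half-sibs through their shared father (r = 1/4) and half second cousins through their mothers (r = 1/64).
r = 1/4 + 1/64 = 17/64 = 0.265625.

0.265625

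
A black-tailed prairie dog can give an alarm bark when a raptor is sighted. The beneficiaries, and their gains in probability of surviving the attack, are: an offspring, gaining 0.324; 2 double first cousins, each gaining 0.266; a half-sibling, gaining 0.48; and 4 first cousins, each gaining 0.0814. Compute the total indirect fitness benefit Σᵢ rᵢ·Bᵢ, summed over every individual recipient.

r to an offspring = 0.5 (one parent–offspring link: r = (1/2)^1 = 1/2).
r to a double first cousin = 1/4 (double first cousins share both grandparent pairs — four paths of length 4: r = 4·(1/2)^4 = 1/4).
r to a half-sibling = 0.25 (half-sibs share one parent — one path of length 2: r = (1/2)^2 = 1/4).
r to a first cousin = 0.125 (first cousins share one grandparent pair — two paths of length 4: r = 2·(1/2)^4 = 1/8).
Summing one r·B term per recipient: 1·0.5·0.324 + 2·0.25·0.266 + 1·0.25·0.48 + 4·0.125·0.0814 = 0.4557.

0.4557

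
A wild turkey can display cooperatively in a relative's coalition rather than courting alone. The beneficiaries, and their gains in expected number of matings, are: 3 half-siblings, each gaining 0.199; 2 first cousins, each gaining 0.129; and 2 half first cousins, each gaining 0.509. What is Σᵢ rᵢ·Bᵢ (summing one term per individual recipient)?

r to a half-sibling = 0.25 (half-sibs share one parent — one path of length 2: r = (1/2)^2 = 1/4).
r to a first cousin = 0.125 (first cousins share one grandparent pair — two paths of length 4: r = 2·(1/2)^4 = 1/8).
r to a half first cousin = 0.0625 (half first cousins share one grandparent — one path of length 4: r = (1/2)^4 = 1/16).
Summing one r·B term per recipient: 3·0.25·0.199 + 2·0.125·0.129 + 2·0.0625·0.509 = 0.245125.

0.245125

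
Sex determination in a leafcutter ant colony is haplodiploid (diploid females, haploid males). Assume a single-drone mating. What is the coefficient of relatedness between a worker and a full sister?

0.75

Haplodiploid full sisters inherit their father's entire haploid genome identically (contributing 1/2) and on average half of their mother's contribution (1/2 · 1/2 = 1/4); r = 1/2 + 1/4 = 3/4.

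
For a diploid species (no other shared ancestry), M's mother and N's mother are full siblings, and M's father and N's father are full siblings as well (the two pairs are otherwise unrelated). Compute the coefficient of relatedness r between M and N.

0.25

Relatedness sums over independent paths through distinct common ancestors.
M and N are related in two ways: first cousins through their mothers (r = 1/8) and first cousins through their fathers (r = 1/8) — i.e. double first cousins.
r = 1/8 + 1/8 = 1/4 = 0.25.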